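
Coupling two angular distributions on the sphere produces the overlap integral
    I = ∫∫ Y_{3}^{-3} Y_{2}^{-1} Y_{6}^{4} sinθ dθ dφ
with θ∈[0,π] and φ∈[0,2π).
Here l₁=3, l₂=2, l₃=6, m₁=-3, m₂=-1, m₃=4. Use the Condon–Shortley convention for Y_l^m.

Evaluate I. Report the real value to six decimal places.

triangle: need 1≤l₃≤5, have 6; I=0

0.000000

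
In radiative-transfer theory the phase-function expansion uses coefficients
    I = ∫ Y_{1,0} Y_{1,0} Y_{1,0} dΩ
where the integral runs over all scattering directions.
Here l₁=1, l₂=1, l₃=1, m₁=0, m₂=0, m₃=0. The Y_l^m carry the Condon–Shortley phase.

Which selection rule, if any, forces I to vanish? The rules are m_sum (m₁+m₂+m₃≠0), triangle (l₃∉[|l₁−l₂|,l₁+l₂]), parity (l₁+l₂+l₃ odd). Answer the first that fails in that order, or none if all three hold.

parity

Σmᵢ = 0  ✓
l₃∈[|l₁−l₂|,l₁+l₂]=[0,2], have l₃=1  ✓
Σlᵢ = 3 ⇒ odd  ✗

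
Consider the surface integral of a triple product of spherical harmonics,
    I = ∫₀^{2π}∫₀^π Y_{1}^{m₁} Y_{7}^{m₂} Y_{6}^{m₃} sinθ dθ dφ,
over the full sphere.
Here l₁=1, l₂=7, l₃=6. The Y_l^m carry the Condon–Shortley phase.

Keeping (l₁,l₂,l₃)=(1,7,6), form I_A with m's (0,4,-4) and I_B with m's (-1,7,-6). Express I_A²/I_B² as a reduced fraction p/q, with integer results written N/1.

33/91

Same 1,7,6: normalisation and zero-m 3j drop out of the ratio.
A: Δ: 2! 0! 12! / 15! → 1/1365; sum: t=1:−1/7257600 = -1/7257600; 3j²(1 7 6; 0 4 -4) = Δ·Π!·Σ² = 11/455  (sign -1)
B: Δ: 2! 0! 12! / 15! → 1/1365; sum: t=2:+1/958003200 = 1/958003200; 3j²(1 7 6; -1 7 -6) = Δ·Π!·Σ² = 1/15  (sign +1)
I_A²/I_B² = (11/455)/(1/15) = 33/91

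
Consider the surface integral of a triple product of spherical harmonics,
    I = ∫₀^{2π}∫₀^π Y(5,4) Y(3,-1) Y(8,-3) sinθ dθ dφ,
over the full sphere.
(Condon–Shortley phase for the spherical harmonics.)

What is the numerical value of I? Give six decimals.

-0.069622

m-sum 0 ✓  L=16 even ✓  2≤8≤8 ✓
Π(2lᵢ+1) = 11×7×17 = 1309
triangle coeff Δ(5,3,8) = 1/136136
Σ_t [0,0]: t=0:+1/518400 = 1/518400
(3j)²=56/2431 [(5 3 8; 0 0 0)], sign=+1
Σ_t [0,0]: t=0:+1/17418240 = 1/17418240
(3j)²=25/12376 [(5 3 8; 4 -1 -3)], sign=-1
⇒ 4πI² = 175/2873
I = (-1)√(175/2873/(4π)) = -0.06962197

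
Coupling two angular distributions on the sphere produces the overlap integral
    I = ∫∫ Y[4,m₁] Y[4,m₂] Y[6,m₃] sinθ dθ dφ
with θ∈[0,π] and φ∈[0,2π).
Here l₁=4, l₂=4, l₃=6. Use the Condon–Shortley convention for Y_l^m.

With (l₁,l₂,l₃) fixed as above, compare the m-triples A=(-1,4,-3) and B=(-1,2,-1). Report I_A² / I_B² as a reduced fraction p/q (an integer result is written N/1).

l's match ⇒ only the (l;m) 3-j factors differ between A and B.
A: triangle coeff Δ(4,4,6) = 1/1261260; Σ_t [2,2]: t=2:+1/51840 = 1/51840; (3j)²=8/429 [(4 4 6; -1 4 -3)], sign=-1
B: triangle coeff Δ(4,4,6) = 1/1261260; Σ_t [0,2]: t=0:+1/172800 t=1:−1/5760 t=2:+1/3456 = 7/57600; (3j)²=21/2860 [(4 4 6; -1 2 -1)], sign=-1
I_A²/I_B² = (8/429)/(21/2860) = 160/63

160/63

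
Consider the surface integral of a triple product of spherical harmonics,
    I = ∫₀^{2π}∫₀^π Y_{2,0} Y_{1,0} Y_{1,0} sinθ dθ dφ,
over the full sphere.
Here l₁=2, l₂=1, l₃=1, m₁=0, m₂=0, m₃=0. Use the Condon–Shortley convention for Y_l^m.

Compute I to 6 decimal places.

Checks pass: Σm=0; 4 even; l₃=1∈[1,3].
(2·2+1)(2·1+1)(2·1+1) = 45
Δ: 2! 2! 0! / 5! → 1/30
sum: t=1:−1/1 = -1/1
3j²(2 1 1; 0 0 0) = Δ·Π!·Σ² = 2/15  (sign +1)
(m-triple is (0,0,0) — same symbol as above.)
combine: 4πI² = 45·2/15·2/15 = 4/5
take √, sign +1: I = 0.25231325

0.252313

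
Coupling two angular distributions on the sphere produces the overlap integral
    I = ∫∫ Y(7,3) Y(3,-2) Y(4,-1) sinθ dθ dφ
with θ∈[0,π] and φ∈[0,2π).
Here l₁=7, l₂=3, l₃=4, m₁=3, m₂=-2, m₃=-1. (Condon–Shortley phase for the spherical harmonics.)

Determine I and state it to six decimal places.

-0.213926

Rules hold: Σm=0, L=14 even, 4≤4≤10.
N = 15·7·9 = 945
Δ = 6!·8!·0!/15! = 1/45045
Racah Σ t=3..3: t=3:−1/20736 = -1/20736
⇒ 3j(7 3 4; 0 0 0)² = 35/1287, sgn -1
Racah Σ t=1..1: t=1:−1/86400 = -1/86400
⇒ 3j(7 3 4; 3 -2 -1)² = 16/715, sgn +1
4πI² = N·(3j₀)²·(3jₘ)² = 11760/20449
I = -1·√(0.575089/4π) = -0.21392557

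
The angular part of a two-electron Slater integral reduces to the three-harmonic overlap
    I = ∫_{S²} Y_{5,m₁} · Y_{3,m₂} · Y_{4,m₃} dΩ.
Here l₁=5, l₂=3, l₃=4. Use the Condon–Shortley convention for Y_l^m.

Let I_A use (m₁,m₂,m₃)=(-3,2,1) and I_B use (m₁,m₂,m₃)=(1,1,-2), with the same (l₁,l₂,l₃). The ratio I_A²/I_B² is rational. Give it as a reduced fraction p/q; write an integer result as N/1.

l's match ⇒ only the (l;m) 3-j factors differ between A and B.
A: triangle coeff Δ(5,3,4) = 1/180180; Σ_t [3,4]: t=3:−1/1440 t=4:+1/1152 = 1/5760; (3j)²=1/858 [(5 3 4; -3 2 1)], sign=-1
B: triangle coeff Δ(5,3,4) = 1/180180; Σ_t [2,4]: t=2:+1/384 t=3:−1/720 t=4:+1/34560 = 43/34560; (3j)²=1849/180180 [(5 3 4; 1 1 -2)], sign=+1
I_A²/I_B² = (1/858)/(1849/180180) = 210/1849

210/1849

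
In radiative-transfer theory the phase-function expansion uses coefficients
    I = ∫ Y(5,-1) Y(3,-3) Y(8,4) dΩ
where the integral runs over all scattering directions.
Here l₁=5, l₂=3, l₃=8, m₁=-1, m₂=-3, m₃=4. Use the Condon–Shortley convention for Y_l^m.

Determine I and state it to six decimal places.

0.127619

Rules hold: Σm=0, L=16 even, 2≤8≤8.
N = 11·7·17 = 1309
Δ = 0!·10!·6!/17! = 1/136136
Racah Σ t=0..0: t=0:+1/518400 = 1/518400
⇒ 3j(5 3 8; 0 0 0)² = 56/2431, sgn +1
Racah Σ t=0..0: t=0:+1/12441600 = 1/12441600
⇒ 3j(5 3 8; -1 -3 4)² = 3/442, sgn +1
4πI² = N·(3j₀)²·(3jₘ)² = 588/2873
I = +1·√(0.204664/4π) = 0.12761917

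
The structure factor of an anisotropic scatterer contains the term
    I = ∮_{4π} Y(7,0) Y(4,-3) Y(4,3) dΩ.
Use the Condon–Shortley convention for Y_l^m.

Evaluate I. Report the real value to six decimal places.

0.000000

L=15 odd ⇒ parity kills the (l;000) factor ⇒ I = 0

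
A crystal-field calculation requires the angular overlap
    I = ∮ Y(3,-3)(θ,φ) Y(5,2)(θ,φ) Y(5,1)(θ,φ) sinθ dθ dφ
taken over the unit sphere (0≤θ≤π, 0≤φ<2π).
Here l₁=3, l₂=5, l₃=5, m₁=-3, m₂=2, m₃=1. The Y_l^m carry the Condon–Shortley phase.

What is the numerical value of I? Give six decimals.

L=13 odd ⇒ parity kills the (l;000) factor ⇒ I = 0

0.000000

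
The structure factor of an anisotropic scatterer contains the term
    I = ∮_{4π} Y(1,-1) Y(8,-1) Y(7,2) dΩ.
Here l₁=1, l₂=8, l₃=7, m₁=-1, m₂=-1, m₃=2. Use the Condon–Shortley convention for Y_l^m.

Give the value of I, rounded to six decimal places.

-0.140215

m-sum 0 ✓  L=16 even ✓  7≤7≤9 ✓
Π(2lᵢ+1) = 3×17×15 = 765
triangle coeff Δ(1,8,7) = 1/2040
Σ_t [1,1]: t=1:−1/25401600 = -1/25401600
(3j)²=8/255 [(1 8 7; 0 0 0)], sign=+1
Σ_t [2,2]: t=2:+1/87091200 = 1/87091200
(3j)²=7/680 [(1 8 7; -1 -1 2)], sign=-1
⇒ 4πI² = 21/85
I = (-1)√(21/85/(4π)) = -0.14021525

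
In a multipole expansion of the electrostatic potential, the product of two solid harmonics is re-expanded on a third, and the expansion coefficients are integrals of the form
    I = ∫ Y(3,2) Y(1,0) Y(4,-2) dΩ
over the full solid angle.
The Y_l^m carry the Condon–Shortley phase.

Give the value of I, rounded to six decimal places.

Checks pass: Σm=0; 8 even; l₃=4∈[2,4].
(2·3+1)(2·1+1)(2·4+1) = 189
Δ: 0! 6! 2! / 9! → 1/252
sum: t=0:+1/36 = 1/36
3j²(3 1 4; 0 0 0) = Δ·Π!·Σ² = 4/63  (sign +1)
sum: t=0:+1/120 = 1/120
3j²(3 1 4; 2 0 -2) = Δ·Π!·Σ² = 1/21  (sign +1)
combine: 4πI² = 189·4/63·1/21 = 4/7
take √, sign +1: I = 0.21324362

0.213244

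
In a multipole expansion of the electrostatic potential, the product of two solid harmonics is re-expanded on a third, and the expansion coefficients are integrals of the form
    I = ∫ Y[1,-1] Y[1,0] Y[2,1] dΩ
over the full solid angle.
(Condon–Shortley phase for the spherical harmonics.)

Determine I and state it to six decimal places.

-0.218510

Checks pass: Σm=0; 4 even; l₃=2∈[0,2].
(2·1+1)(2·1+1)(2·2+1) = 45
Δ: 0! 2! 2! / 5! → 1/30
sum: t=0:+1/1 = 1/1
3j²(1 1 2; 0 0 0) = Δ·Π!·Σ² = 2/15  (sign +1)
sum: t=0:+1/2 = 1/2
3j²(1 1 2; -1 0 1) = Δ·Π!·Σ² = 1/10  (sign -1)
combine: 4πI² = 45·2/15·1/10 = 3/5
take √, sign -1: I = -0.21850969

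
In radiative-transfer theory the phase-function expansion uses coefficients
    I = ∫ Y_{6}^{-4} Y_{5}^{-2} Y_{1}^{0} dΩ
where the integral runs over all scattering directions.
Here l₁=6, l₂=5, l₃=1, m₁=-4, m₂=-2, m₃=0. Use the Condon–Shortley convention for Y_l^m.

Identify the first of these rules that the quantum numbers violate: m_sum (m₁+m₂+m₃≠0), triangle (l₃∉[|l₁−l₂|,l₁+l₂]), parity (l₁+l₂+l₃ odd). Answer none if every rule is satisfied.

m_sum

Σmᵢ = -6  ✗
l₃∈[|l₁−l₂|,l₁+l₂]=[1,11], have l₃=1
Σlᵢ = 12 ⇒ even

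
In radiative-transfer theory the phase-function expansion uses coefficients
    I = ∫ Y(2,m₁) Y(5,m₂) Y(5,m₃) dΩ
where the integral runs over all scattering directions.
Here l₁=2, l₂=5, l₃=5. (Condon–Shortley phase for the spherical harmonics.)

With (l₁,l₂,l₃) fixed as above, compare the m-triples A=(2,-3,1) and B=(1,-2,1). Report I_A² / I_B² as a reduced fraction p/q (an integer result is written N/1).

l's match ⇒ only the (l;m) 3-j factors differ between A and B.
A: triangle coeff Δ(2,5,5) = 1/38610; Σ_t [0,0]: t=0:+1/5760 = 1/5760; (3j)²=56/2145 [(2 5 5; 2 -3 1)], sign=+1
B: triangle coeff Δ(2,5,5) = 1/38610; Σ_t [0,1]: t=0:+1/1440 t=1:−1/2880 = 1/2880; (3j)²=7/715 [(2 5 5; 1 -2 1)], sign=+1
I_A²/I_B² = (56/2145)/(7/715) = 8/3

8/3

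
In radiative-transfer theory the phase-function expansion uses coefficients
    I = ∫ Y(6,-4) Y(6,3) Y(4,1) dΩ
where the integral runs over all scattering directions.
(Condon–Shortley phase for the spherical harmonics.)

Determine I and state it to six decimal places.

Checks pass: Σm=0; 16 even; l₃=4∈[0,12].
(2·6+1)(2·6+1)(2·4+1) = 1521
Δ: 8! 4! 4! / 17! → 1/15315300
sum: t=2:+1/829440 t=3:−1/25920 t=4:+1/9216 t=5:−1/25920 t=6:+1/829440 = 7/207360
3j²(6 6 4; 0 0 0) = Δ·Π!·Σ² = 28/2431  (sign +1)
sum: t=6:+1/207360 t=7:−1/120960 t=8:+1/967680 = -1/414720
3j²(6 6 4; -4 3 1) = Δ·Π!·Σ² = 21/4862  (sign +1)
combine: 4πI² = 1521·28/2431·21/4862 = 2646/34969
take √, sign +1: I = 0.07759762

0.077598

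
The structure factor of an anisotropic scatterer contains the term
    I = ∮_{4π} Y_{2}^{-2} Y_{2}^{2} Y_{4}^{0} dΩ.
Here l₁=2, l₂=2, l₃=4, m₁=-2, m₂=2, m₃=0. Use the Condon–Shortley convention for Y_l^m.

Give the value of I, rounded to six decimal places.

0.040299

Rules hold: Σm=0, L=8 even, 0≤4≤4.
N = 5·5·9 = 225
Δ = 0!·4!·4!/9! = 1/630
Racah Σ t=0..0: t=0:+1/16 = 1/16
⇒ 3j(2 2 4; 0 0 0)² = 2/35, sgn +1
Racah Σ t=0..0: t=0:+1/576 = 1/576
⇒ 3j(2 2 4; -2 2 0)² = 1/630, sgn +1
4πI² = N·(3j₀)²·(3jₘ)² = 1/49
I = +1·√(0.0204082/4π) = 0.04029926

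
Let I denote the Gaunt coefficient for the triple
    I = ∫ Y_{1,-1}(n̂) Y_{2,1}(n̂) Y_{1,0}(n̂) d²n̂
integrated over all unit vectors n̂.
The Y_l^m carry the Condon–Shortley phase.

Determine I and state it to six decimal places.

-0.218510

Checks pass: Σm=0; 4 even; l₃=1∈[1,3].
(2·1+1)(2·2+1)(2·1+1) = 45
Δ: 2! 0! 2! / 5! → 1/30
sum: t=1:−1/1 = -1/1
3j²(1 2 1; 0 0 0) = Δ·Π!·Σ² = 2/15  (sign +1)
sum: t=2:+1/2 = 1/2
3j²(1 2 1; -1 1 0) = Δ·Π!·Σ² = 1/10  (sign -1)
combine: 4πI² = 45·2/15·1/10 = 3/5
take √, sign -1: I = -0.21850969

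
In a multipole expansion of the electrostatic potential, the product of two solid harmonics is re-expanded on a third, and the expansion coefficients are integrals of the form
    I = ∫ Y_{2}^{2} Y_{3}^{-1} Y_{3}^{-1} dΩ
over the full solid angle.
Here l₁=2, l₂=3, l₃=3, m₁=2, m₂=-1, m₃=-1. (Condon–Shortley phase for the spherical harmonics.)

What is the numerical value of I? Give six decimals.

Rules hold: Σm=0, L=8 even, 1≤3≤5.
N = 5·7·7 = 245
Δ = 2!·2!·4!/9! = 1/3780
Racah Σ t=0..2: t=0:+1/24 t=1:−1/4 t=2:+1/24 = -1/6
⇒ 3j(2 3 3; 0 0 0)² = 4/105, sgn +1
Racah Σ t=0..0: t=0:+1/16 = 1/16
⇒ 3j(2 3 3; 2 -1 -1)² = 2/35, sgn +1
4πI² = N·(3j₀)²·(3jₘ)² = 8/15
I = +1·√(0.533333/4π) = 0.20601291

0.206013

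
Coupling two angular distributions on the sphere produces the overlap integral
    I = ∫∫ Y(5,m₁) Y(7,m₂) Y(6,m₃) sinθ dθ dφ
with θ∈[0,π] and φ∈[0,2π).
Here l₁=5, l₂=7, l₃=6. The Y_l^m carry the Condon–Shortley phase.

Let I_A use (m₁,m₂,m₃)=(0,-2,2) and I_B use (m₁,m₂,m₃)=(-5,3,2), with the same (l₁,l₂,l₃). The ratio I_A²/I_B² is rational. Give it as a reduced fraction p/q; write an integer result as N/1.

81/68600

Shared (l₁,l₂,l₃)=(5,7,6): N and (l;000)² cancel in I_A²/I_B².
A: Δ = 6!·4!·8!/19! = 1/174594420; Racah Σ t=1..5: t=1:−1/1658880 t=2:+1/207360 t=3:−1/207360 t=4:+1/1451520 t=5:−1/116121600 = 1/12902400; ⇒ 3j(5 7 6; 0 -2 2)² = 27/1293292, sgn +1
B: Δ = 6!·4!·8!/19! = 1/174594420; Racah Σ t=6..6: t=6:+1/9953280 = 1/9953280; ⇒ 3j(5 7 6; -5 3 2)² = 2450/138567, sgn +1
I_A²/I_B² = (27/1293292)/(2450/138567) = 81/68600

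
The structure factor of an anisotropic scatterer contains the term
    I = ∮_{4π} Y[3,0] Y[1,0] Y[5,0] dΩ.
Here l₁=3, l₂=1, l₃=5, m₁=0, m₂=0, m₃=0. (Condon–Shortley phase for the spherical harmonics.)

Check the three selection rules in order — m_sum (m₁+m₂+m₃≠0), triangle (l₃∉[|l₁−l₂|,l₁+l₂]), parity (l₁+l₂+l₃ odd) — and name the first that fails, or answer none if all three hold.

Σmᵢ = 0  ✓
l₃∈[|l₁−l₂|,l₁+l₂]=[2,4], have l₃=5  ✗
Σlᵢ = 9 ⇒ odd

triangle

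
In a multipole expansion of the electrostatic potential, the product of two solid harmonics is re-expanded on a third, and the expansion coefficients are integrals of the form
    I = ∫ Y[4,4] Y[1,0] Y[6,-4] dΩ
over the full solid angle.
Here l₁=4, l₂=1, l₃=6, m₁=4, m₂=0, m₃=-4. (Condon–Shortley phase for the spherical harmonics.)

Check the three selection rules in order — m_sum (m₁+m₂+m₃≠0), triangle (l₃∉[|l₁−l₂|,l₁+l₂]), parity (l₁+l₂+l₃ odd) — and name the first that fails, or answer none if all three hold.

triangle

m₁+m₂+m₃ = 4 + 0 − 4 = 0  ✓
triangle: |4−1|=3 ≤ l₃=6 ≤ 4+1=5  ✗
parity: l₁+l₂+l₃ = 11 is odd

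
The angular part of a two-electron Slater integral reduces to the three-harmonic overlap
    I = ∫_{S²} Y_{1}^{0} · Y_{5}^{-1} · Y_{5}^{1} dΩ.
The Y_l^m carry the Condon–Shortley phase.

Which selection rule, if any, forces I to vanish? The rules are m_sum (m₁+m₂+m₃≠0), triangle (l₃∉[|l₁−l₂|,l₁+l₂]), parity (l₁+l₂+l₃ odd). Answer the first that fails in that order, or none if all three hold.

parity

Σmᵢ = 0  ✓
l₃∈[|l₁−l₂|,l₁+l₂]=[4,6], have l₃=5  ✓
Σlᵢ = 11 ⇒ odd  ✗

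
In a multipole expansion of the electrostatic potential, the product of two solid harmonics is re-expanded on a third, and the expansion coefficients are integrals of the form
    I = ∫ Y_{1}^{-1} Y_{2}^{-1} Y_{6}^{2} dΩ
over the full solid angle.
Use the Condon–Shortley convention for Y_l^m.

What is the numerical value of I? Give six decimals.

0.000000

|1−2|≤6≤1+2 violated ⇒ I = 0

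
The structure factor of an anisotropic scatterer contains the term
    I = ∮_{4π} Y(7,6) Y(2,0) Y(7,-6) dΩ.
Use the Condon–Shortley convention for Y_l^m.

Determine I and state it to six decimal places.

-0.148420

m-sum 0 ✓  L=16 even ✓  5≤7≤9 ✓
Π(2lᵢ+1) = 15×5×15 = 1125
triangle coeff Δ(7,2,7) = 1/185640
Σ_t [0,2]: t=0:+1/2419200 t=1:−1/518400 t=2:+1/2419200 = -1/907200
(3j)²=56/3315 [(7 2 7; 0 0 0)], sign=+1
Σ_t [0,1]: t=0:+1/159667200 t=1:−1/479001600 = 1/239500800
(3j)²=26/1785 [(7 2 7; 6 0 -6)], sign=-1
⇒ 4πI² = 80/289
I = (-1)√(80/289/(4π)) = -0.14841956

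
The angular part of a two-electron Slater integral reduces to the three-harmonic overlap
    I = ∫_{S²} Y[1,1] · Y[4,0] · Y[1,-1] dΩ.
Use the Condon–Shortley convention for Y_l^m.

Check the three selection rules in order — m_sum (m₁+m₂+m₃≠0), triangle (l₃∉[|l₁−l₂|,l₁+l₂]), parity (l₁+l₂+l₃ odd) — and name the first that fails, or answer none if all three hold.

triangle

Σmᵢ = 0  ✓
l₃∈[|l₁−l₂|,l₁+l₂]=[3,5], have l₃=1  ✗
Σlᵢ = 6 ⇒ even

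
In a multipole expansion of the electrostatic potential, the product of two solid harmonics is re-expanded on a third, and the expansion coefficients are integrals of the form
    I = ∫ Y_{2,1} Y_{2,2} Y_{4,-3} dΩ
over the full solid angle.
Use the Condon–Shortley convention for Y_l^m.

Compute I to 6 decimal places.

m-sum 0 ✓  L=8 even ✓  0≤4≤4 ✓
Π(2lᵢ+1) = 5×5×9 = 225
triangle coeff Δ(2,2,4) = 1/630
Σ_t [0,0]: t=0:+1/16 = 1/16
(3j)²=2/35 [(2 2 4; 0 0 0)], sign=+1
Σ_t [0,0]: t=0:+1/144 = 1/144
(3j)²=1/18 [(2 2 4; 1 2 -3)], sign=-1
⇒ 4πI² = 5/7
I = (-1)√(5/7/(4π)) = -0.23841361

-0.238414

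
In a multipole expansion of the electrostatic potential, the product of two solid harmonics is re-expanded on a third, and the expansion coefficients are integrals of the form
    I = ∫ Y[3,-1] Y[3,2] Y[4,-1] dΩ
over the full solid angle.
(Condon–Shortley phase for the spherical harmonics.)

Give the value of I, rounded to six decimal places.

0.145070

m-sum 0 ✓  L=10 even ✓  0≤4≤6 ✓
Π(2lᵢ+1) = 7×7×9 = 441
triangle coeff Δ(3,3,4) = 1/34650
Σ_t [0,2]: t=0:+1/72 t=1:−1/16 t=2:+1/72 = -5/144
(3j)²=2/77 [(3 3 4; 0 0 0)], sign=-1
Σ_t [1,2]: t=1:−1/144 t=2:+1/48 = 1/72
(3j)²=16/693 [(3 3 4; -1 2 -1)], sign=-1
⇒ 4πI² = 32/121
I = (+1)√(32/121/(4π)) = 0.14506992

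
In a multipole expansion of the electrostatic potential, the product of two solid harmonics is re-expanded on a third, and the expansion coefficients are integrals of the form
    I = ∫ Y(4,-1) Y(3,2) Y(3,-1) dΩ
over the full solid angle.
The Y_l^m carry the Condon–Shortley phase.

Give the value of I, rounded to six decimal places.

Rules hold: Σm=0, L=10 even, 1≤3≤7.
N = 9·7·7 = 441
Δ = 4!·4!·2!/11! = 1/34650
Racah Σ t=1..3: t=1:−1/72 t=2:+1/16 t=3:−1/72 = 5/144
⇒ 3j(4 3 3; 0 0 0)² = 2/77, sgn -1
Racah Σ t=3..4: t=3:−1/48 t=4:+1/144 = -1/72
⇒ 3j(4 3 3; -1 2 -1)² = 16/693, sgn -1
4πI² = N·(3j₀)²·(3jₘ)² = 32/121
I = +1·√(0.264463/4π) = 0.14506992

0.145070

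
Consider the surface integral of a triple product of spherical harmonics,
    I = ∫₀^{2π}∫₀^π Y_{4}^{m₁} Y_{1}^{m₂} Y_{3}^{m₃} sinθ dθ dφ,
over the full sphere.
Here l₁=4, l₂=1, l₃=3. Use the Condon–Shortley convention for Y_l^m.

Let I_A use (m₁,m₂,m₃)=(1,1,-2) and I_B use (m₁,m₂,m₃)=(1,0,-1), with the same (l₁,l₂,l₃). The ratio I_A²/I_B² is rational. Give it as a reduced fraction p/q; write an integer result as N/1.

l's match ⇒ only the (l;m) 3-j factors differ between A and B.
A: triangle coeff Δ(4,1,3) = 1/252; Σ_t [2,2]: t=2:+1/240 = 1/240; (3j)²=1/84 [(4 1 3; 1 1 -2)], sign=-1
B: triangle coeff Δ(4,1,3) = 1/252; Σ_t [1,1]: t=1:−1/48 = -1/48; (3j)²=5/84 [(4 1 3; 1 0 -1)], sign=-1
I_A²/I_B² = (1/84)/(5/84) = 1/5

1/5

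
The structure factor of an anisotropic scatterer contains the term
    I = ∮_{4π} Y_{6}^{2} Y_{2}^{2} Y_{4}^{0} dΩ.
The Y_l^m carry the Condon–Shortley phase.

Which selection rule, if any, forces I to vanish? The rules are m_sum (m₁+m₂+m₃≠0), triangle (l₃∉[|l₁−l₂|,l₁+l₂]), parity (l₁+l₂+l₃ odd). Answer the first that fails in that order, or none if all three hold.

m_sum

m₁+m₂+m₃ = 2 + 2 + 0 = 4  ✗
triangle: |6−2|=4 ≤ l₃=4 ≤ 6+2=8
parity: l₁+l₂+l₃ = 12 is even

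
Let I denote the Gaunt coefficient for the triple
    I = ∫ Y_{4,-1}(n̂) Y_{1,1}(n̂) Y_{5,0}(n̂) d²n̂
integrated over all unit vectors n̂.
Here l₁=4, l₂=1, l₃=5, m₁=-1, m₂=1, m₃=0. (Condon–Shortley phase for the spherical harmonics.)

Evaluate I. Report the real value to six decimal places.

m-sum 0 ✓  L=10 even ✓  3≤5≤5 ✓
Π(2lᵢ+1) = 9×3×11 = 297
triangle coeff Δ(4,1,5) = 1/495
Σ_t [0,0]: t=0:+1/576 = 1/576
(3j)²=5/99 [(4 1 5; 0 0 0)], sign=-1
Σ_t [0,0]: t=0:+1/1440 = 1/1440
(3j)²=2/99 [(4 1 5; -1 1 0)], sign=-1
⇒ 4πI² = 10/33
I = (+1)√(10/33/(4π)) = 0.15528807

0.155288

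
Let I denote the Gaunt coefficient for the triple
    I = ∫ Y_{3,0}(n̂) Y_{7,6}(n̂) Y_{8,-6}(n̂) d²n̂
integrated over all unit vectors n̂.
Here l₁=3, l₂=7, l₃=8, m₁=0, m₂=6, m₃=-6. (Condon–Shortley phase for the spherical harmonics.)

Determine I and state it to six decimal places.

-0.175725

Rules hold: Σm=0, L=18 even, 4≤8≤10.
N = 7·15·17 = 1785
Δ = 2!·4!·12!/19! = 1/5290740
Racah Σ t=0..2: t=0:+1/7257600 t=1:−1/2073600 t=2:+1/7257600 = -1/4838400
⇒ 3j(3 7 8; 0 0 0)² = 252/20995, sgn -1
Racah Σ t=1..2: t=1:−1/1916006400 t=2:+1/479001600 = 1/638668800
⇒ 3j(3 7 8; 0 6 -6)² = 117/6460, sgn +1
4πI² = N·(3j₀)²·(3jₘ)² = 11907/30685
I = -1·√(0.38804/4π) = -0.17572485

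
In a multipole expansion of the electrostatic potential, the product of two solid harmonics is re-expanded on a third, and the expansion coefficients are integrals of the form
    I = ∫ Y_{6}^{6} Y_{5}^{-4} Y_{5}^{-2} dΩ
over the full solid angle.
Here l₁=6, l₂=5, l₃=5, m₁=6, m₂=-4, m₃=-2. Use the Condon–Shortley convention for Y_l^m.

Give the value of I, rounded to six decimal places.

-0.161540

Checks pass: Σm=0; 16 even; l₃=5∈[1,11].
(2·6+1)(2·5+1)(2·5+1) = 1573
Δ: 6! 6! 4! / 17! → 1/28588560
sum: t=1:−1/345600 t=2:+1/13824 t=3:−1/5184 t=4:+1/13824 t=5:−1/345600 = -7/129600
3j²(6 5 5; 0 0 0) = Δ·Π!·Σ² = 80/7293  (sign +1)
sum: t=0:+1/3110400 = 1/3110400
3j²(6 5 5; 6 -4 -2) = Δ·Π!·Σ² = 21/1105  (sign -1)
combine: 4πI² = 1573·80/7293·21/1105 = 1232/3757
take √, sign -1: I = -0.16153991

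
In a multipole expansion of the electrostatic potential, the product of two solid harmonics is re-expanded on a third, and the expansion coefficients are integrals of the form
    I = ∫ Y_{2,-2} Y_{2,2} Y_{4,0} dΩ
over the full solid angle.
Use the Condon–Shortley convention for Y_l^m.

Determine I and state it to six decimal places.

m-sum 0 ✓  L=8 even ✓  0≤4≤4 ✓
Π(2lᵢ+1) = 5×5×9 = 225
triangle coeff Δ(2,2,4) = 1/630
Σ_t [0,0]: t=0:+1/16 = 1/16
(3j)²=2/35 [(2 2 4; 0 0 0)], sign=+1
Σ_t [0,0]: t=0:+1/576 = 1/576
(3j)²=1/630 [(2 2 4; -2 2 0)], sign=+1
⇒ 4πI² = 1/49
I = (+1)√(1/49/(4π)) = 0.04029926

0.040299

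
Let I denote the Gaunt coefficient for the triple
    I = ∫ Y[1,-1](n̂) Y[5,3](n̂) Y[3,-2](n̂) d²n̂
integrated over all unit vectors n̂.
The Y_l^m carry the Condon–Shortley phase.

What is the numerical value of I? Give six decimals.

0.000000

triangle: need 4≤l₃≤6, have 3; I=0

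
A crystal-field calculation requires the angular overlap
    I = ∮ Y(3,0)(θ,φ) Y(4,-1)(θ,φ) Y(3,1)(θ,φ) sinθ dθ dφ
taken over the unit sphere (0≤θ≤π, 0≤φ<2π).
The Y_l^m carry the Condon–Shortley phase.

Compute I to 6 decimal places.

Checks pass: Σm=0; 10 even; l₃=3∈[1,7].
(2·3+1)(2·4+1)(2·3+1) = 441
Δ: 4! 2! 4! / 11! → 1/34650
sum: t=1:−1/72 t=2:+1/16 t=3:−1/72 = 5/144
3j²(3 4 3; 0 0 0) = Δ·Π!·Σ² = 2/77  (sign -1)
sum: t=1:−1/48 t=2:+1/24 t=3:−1/288 = 5/288
3j²(3 4 3; 0 -1 1) = Δ·Π!·Σ² = 5/462  (sign +1)
combine: 4πI² = 441·2/77·5/462 = 15/121
take √, sign -1: I = -0.09932258

-0.099323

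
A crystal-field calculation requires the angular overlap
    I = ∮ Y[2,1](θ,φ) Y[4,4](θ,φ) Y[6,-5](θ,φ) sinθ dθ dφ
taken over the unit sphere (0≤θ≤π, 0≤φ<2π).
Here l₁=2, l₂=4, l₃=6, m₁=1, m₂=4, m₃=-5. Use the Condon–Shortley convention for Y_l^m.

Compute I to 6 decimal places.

m-sum 0 ✓  L=12 even ✓  2≤6≤6 ✓
Π(2lᵢ+1) = 5×9×13 = 585
triangle coeff Δ(2,4,6) = 1/6435
Σ_t [0,0]: t=0:+1/2304 = 1/2304
(3j)²=5/143 [(2 4 6; 0 0 0)], sign=+1
Σ_t [0,0]: t=0:+1/241920 = 1/241920
(3j)²=1/39 [(2 4 6; 1 4 -5)], sign=-1
⇒ 4πI² = 75/143
I = (-1)√(75/143/(4π)) = -0.20429497

-0.204295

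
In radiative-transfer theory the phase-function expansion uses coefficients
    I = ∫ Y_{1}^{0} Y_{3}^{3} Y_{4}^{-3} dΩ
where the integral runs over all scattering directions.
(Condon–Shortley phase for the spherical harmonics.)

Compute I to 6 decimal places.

-0.162868

Checks pass: Σm=0; 8 even; l₃=4∈[2,4].
(2·1+1)(2·3+1)(2·4+1) = 189
Δ: 0! 2! 6! / 9! → 1/252
sum: t=0:+1/36 = 1/36
3j²(1 3 4; 0 0 0) = Δ·Π!·Σ² = 4/63  (sign +1)
sum: t=0:+1/720 = 1/720
3j²(1 3 4; 0 3 -3) = Δ·Π!·Σ² = 1/36  (sign -1)
combine: 4πI² = 189·4/63·1/36 = 1/3
take √, sign -1: I = -0.16286750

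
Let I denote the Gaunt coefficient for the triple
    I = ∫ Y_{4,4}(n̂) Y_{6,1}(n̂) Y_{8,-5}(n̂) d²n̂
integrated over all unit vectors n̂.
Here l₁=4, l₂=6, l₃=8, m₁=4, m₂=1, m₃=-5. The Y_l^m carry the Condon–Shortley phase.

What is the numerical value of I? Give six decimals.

Checks pass: Σm=0; 18 even; l₃=8∈[2,10].
(2·4+1)(2·6+1)(2·8+1) = 1989
Δ: 2! 6! 10! / 19! → 1/23279256
sum: t=0:+1/1658880 t=1:−1/518400 t=2:+1/1658880 = -1/1382400
3j²(4 6 8; 0 0 0) = Δ·Π!·Σ² = 504/46189  (sign -1)
sum: t=0:+1/43545600 = 1/43545600
3j²(4 6 8; 4 1 -5) = Δ·Π!·Σ² = 20/969  (sign -1)
combine: 4πI² = 1989·504/46189·20/969 = 30240/67507
take √, sign +1: I = 0.18880416

0.188804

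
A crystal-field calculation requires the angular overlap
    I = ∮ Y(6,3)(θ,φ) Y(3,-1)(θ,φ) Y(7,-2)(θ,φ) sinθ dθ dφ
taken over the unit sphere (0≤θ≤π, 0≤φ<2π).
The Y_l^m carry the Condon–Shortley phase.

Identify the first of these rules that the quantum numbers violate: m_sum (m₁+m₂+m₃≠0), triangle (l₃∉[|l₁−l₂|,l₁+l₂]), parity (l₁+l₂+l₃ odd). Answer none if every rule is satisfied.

none

m₁+m₂+m₃ = 3 − 1 − 2 = 0  ✓
triangle: |6−3|=3 ≤ l₃=7 ≤ 6+3=9  ✓
parity: l₁+l₂+l₃ = 16 is even  ✓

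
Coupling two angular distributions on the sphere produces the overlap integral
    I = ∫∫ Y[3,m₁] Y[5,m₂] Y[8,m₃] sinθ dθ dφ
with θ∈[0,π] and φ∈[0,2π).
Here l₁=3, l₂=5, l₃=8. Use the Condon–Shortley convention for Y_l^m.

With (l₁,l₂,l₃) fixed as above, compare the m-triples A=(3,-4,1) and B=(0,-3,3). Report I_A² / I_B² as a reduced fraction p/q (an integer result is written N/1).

7/1650

Same 3,5,8: normalisation and zero-m 3j drop out of the ratio.
A: Δ: 0! 6! 10! / 17! → 1/136136; sum: t=0:+1/261273600 = 1/261273600; 3j²(3 5 8; 3 -4 1) = Δ·Π!·Σ² = 1/19448  (sign -1)
B: Δ: 0! 6! 10! / 17! → 1/136136; sum: t=0:+1/2903040 = 1/2903040; 3j²(3 5 8; 0 -3 3) = Δ·Π!·Σ² = 75/6188  (sign -1)
I_A²/I_B² = (1/19448)/(75/6188) = 7/1650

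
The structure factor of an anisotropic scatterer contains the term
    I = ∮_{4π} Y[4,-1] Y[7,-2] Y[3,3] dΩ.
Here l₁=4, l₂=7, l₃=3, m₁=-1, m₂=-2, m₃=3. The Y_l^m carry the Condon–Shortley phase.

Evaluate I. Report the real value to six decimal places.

0.061755

Rules hold: Σm=0, L=14 even, 3≤3≤11.
N = 9·15·7 = 945
Δ = 8!·0!·6!/15! = 1/45045
Racah Σ t=4..4: t=4:+1/20736 = 1/20736
⇒ 3j(4 7 3; 0 0 0)² = 35/1287, sgn -1
Racah Σ t=5..5: t=5:−1/518400 = -1/518400
⇒ 3j(4 7 3; -1 -2 3)² = 4/2145, sgn -1
4πI² = N·(3j₀)²·(3jₘ)² = 980/20449
I = +1·√(0.0479241/4π) = 0.06175499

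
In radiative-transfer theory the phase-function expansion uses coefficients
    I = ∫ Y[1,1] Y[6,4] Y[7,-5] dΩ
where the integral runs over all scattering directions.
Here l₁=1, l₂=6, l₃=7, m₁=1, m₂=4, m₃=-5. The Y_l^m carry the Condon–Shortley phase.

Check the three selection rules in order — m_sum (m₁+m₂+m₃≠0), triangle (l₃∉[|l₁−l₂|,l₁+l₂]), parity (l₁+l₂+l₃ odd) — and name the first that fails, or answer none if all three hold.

Σmᵢ = 0  ✓
l₃∈[|l₁−l₂|,l₁+l₂]=[5,7], have l₃=7  ✓
Σlᵢ = 14 ⇒ even  ✓

none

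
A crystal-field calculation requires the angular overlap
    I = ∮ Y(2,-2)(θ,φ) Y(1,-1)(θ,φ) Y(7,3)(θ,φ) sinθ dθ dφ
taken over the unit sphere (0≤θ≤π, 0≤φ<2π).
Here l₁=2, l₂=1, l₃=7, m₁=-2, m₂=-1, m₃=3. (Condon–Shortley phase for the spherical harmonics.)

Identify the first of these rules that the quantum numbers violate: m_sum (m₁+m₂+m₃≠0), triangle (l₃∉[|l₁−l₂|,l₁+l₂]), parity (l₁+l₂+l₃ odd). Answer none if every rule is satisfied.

triangle

m₁+m₂+m₃ = -2 − 1 + 3 = 0  ✓
triangle: |2−1|=1 ≤ l₃=7 ≤ 2+1=3  ✗
parity: l₁+l₂+l₃ = 10 is even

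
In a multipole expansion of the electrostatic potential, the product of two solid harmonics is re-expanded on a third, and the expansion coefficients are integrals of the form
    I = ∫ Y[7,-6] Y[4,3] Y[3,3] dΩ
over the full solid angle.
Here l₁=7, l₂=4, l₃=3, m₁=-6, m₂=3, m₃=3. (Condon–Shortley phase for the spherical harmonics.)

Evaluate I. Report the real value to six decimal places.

0.279120

Rules hold: Σm=0, L=14 even, 3≤3≤11.
N = 15·9·7 = 945
Δ = 8!·6!·0!/15! = 1/45045
Racah Σ t=4..4: t=4:+1/20736 = 1/20736
⇒ 3j(7 4 3; 0 0 0)² = 35/1287, sgn -1
Racah Σ t=7..7: t=7:−1/3628800 = -1/3628800
⇒ 3j(7 4 3; -6 3 3)² = 4/105, sgn -1
4πI² = N·(3j₀)²·(3jₘ)² = 140/143
I = +1·√(0.979021/4π) = 0.27912007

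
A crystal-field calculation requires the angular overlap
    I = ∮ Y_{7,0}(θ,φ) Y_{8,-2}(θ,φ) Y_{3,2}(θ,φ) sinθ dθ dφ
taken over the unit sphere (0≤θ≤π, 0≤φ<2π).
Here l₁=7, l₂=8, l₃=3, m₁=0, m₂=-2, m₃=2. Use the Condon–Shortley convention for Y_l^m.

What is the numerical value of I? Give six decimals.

m-sum 0 ✓  L=18 even ✓  1≤3≤15 ✓
Π(2lᵢ+1) = 15×17×7 = 1785
triangle coeff Δ(7,8,3) = 1/5290740
Σ_t [5,7]: t=5:−1/7257600 t=6:+1/2073600 t=7:−1/7257600 = 1/4838400
(3j)²=252/20995 [(7 8 3; 0 0 0)], sign=-1
Σ_t [5,6]: t=5:−1/7257600 t=6:+1/12441600 = -1/17418240
(3j)²=125/25194 [(7 8 3; 0 -2 2)], sign=+1
⇒ 4πI² = 110250/1037153
I = (-1)√(110250/1037153/(4π)) = -0.09197355

-0.091974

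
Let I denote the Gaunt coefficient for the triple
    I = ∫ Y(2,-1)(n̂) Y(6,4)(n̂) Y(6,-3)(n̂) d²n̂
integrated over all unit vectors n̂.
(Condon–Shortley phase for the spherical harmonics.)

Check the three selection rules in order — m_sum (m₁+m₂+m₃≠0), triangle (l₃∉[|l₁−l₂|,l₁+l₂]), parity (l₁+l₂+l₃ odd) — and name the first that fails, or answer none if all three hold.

m₁+m₂+m₃ = -1 + 4 − 3 = 0  ✓
triangle: |2−6|=4 ≤ l₃=6 ≤ 2+6=8  ✓
parity: l₁+l₂+l₃ = 14 is even  ✓

none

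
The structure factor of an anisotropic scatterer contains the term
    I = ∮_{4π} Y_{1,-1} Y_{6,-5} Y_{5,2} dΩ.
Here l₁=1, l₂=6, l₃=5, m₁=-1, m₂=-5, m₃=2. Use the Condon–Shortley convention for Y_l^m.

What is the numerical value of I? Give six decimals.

0.000000

-1 − 5 + 2 = -4 ≠ 0: azimuthal integral kills it; I = 0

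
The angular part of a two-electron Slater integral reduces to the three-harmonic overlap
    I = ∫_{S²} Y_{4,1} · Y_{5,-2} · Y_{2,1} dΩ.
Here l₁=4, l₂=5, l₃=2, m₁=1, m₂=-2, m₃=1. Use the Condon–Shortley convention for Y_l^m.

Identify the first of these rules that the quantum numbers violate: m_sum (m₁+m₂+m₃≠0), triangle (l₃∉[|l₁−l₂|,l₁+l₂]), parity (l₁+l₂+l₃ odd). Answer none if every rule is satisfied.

azimuthal sum: 1 − 2 + 1 = 0  ✓
1 ≤ 2 ≤ 9 (triangle on l)  ✓
L = 4 + 5 + 2 = 11 (odd)  ✗

parity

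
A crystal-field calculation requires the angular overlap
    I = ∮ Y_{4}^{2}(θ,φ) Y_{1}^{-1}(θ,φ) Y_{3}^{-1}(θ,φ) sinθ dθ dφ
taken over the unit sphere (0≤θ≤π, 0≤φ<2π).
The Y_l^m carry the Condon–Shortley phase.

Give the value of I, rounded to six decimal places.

Rules hold: Σm=0, L=8 even, 3≤3≤5.
N = 9·3·7 = 189
Δ = 2!·6!·0!/9! = 1/252
Racah Σ t=1..1: t=1:−1/36 = -1/36
⇒ 3j(4 1 3; 0 0 0)² = 4/63, sgn +1
Racah Σ t=0..0: t=0:+1/96 = 1/96
⇒ 3j(4 1 3; 2 -1 -1)² = 5/84, sgn +1
4πI² = N·(3j₀)²·(3jₘ)² = 5/7
I = +1·√(0.714286/4π) = 0.23841361

0.238414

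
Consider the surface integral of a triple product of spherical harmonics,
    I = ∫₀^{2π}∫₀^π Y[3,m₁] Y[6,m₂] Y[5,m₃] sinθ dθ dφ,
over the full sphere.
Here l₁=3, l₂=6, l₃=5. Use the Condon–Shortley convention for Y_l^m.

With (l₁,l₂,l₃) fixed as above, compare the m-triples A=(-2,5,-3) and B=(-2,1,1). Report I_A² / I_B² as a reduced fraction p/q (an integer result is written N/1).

11/7

Shared (l₁,l₂,l₃)=(3,6,5): N and (l;000)² cancel in I_A²/I_B².
A: Δ = 4!·2!·8!/15! = 1/675675; Racah Σ t=3..4: t=3:−1/483840 t=4:+1/120960 = 1/161280; ⇒ 3j(3 6 5; -2 5 -3)² = 2/91, sgn +1
B: Δ = 4!·2!·8!/15! = 1/675675; Racah Σ t=3..4: t=3:−1/6912 t=4:+1/17280 = -1/11520; ⇒ 3j(3 6 5; -2 1 1)² = 2/143, sgn -1
I_A²/I_B² = (2/91)/(2/143) = 11/7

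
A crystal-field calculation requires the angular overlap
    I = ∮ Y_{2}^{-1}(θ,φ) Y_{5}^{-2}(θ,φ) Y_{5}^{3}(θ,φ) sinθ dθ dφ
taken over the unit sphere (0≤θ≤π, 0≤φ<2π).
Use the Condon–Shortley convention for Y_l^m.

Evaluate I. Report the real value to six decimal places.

-0.161739

m-sum 0 ✓  L=12 even ✓  3≤5≤7 ✓
Π(2lᵢ+1) = 5×11×11 = 605
triangle coeff Δ(2,5,5) = 1/38610
Σ_t [0,2]: t=0:+1/2880 t=1:−1/576 t=2:+1/2880 = -1/960
(3j)²=10/429 [(2 5 5; 0 0 0)], sign=+1
Σ_t [1,2]: t=1:−1/2880 t=2:+1/10080 = -1/4032
(3j)²=10/429 [(2 5 5; -1 -2 3)], sign=-1
⇒ 4πI² = 500/1521
I = (-1)√(500/1521/(4π)) = -0.16173926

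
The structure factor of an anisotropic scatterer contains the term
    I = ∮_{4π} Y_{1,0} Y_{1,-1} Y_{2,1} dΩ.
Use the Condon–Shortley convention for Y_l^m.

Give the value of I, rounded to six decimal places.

-0.218510

Checks pass: Σm=0; 4 even; l₃=2∈[0,2].
(2·1+1)(2·1+1)(2·2+1) = 45
Δ: 0! 2! 2! / 5! → 1/30
sum: t=0:+1/1 = 1/1
3j²(1 1 2; 0 0 0) = Δ·Π!·Σ² = 2/15  (sign +1)
sum: t=0:+1/2 = 1/2
3j²(1 1 2; 0 -1 1) = Δ·Π!·Σ² = 1/10  (sign -1)
combine: 4πI² = 45·2/15·1/10 = 3/5
take √, sign -1: I = -0.21850969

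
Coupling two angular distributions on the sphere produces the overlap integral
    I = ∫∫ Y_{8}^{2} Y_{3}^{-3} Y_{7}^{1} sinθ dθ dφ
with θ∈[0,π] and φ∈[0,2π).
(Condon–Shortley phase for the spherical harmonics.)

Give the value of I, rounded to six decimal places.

Rules hold: Σm=0, L=18 even, 5≤7≤11.
N = 17·7·15 = 1785
Δ = 4!·12!·2!/19! = 1/5290740
Racah Σ t=1..3: t=1:−1/7257600 t=2:+1/2073600 t=3:−1/7257600 = 1/4838400
⇒ 3j(8 3 7; 0 0 0)² = 252/20995, sgn -1
Racah Σ t=0..0: t=0:+1/24883200 = 1/24883200
⇒ 3j(8 3 7; 2 -3 1)² = 70/4199, sgn +1
4πI² = N·(3j₀)²·(3jₘ)² = 370440/1037153
I = -1·√(0.35717/4π) = -0.16859030

-0.168590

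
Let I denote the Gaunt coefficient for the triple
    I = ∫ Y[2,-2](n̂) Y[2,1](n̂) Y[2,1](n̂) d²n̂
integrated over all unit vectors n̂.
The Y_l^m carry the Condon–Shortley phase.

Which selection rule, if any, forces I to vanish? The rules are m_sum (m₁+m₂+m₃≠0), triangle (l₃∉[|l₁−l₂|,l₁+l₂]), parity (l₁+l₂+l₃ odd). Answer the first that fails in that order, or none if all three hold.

Σmᵢ = 0  ✓
l₃∈[|l₁−l₂|,l₁+l₂]=[0,4], have l₃=2  ✓
Σlᵢ = 6 ⇒ even  ✓

none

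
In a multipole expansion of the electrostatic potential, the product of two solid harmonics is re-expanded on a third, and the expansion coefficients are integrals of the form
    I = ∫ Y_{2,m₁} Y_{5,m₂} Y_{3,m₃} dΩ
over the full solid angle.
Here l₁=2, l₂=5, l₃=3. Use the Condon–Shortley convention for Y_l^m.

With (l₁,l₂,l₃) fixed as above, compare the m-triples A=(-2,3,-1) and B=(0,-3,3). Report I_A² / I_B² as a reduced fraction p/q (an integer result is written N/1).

Same 2,5,3: normalisation and zero-m 3j drop out of the ratio.
A: Δ: 4! 0! 6! / 11! → 1/2310; sum: t=4:+1/1152 = 1/1152; 3j²(2 5 3; -2 3 -1) = Δ·Π!·Σ² = 1/33  (sign +1)
B: Δ: 4! 0! 6! / 11! → 1/2310; sum: t=2:+1/2880 = 1/2880; 3j²(2 5 3; 0 -3 3) = Δ·Π!·Σ² = 2/165  (sign +1)
I_A²/I_B² = (1/33)/(2/165) = 5/2

5/2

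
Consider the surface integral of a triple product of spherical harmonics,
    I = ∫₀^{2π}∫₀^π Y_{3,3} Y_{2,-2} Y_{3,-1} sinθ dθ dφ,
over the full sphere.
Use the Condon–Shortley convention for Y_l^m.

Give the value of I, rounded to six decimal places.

Checks pass: Σm=0; 8 even; l₃=3∈[1,5].
(2·3+1)(2·2+1)(2·3+1) = 245
Δ: 2! 4! 2! / 9! → 1/3780
sum: t=0:+1/24 t=1:−1/4 t=2:+1/24 = -1/6
3j²(3 2 3; 0 0 0) = Δ·Π!·Σ² = 4/105  (sign +1)
sum: t=0:+1/96 = 1/96
3j²(3 2 3; 3 -2 -1) = Δ·Π!·Σ² = 1/42  (sign +1)
combine: 4πI² = 245·4/105·1/42 = 2/9
take √, sign +1: I = 0.13298076

0.132981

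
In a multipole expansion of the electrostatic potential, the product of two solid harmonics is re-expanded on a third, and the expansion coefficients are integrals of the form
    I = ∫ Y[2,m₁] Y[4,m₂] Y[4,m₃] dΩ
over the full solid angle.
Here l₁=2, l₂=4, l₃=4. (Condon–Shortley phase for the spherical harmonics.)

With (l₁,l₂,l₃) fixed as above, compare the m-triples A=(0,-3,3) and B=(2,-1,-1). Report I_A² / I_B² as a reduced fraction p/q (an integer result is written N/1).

49/600

Shared (l₁,l₂,l₃)=(2,4,4): N and (l;000)² cancel in I_A²/I_B².
A: Δ = 2!·2!·6!/11! = 1/13860; Racah Σ t=0..1: t=0:+1/480 t=1:−1/720 = 1/1440; ⇒ 3j(2 4 4; 0 -3 3)² = 7/1980, sgn -1
B: Δ = 2!·2!·6!/11! = 1/13860; Racah Σ t=0..0: t=0:+1/144 = 1/144; ⇒ 3j(2 4 4; 2 -1 -1)² = 10/231, sgn -1
I_A²/I_B² = (7/1980)/(10/231) = 49/600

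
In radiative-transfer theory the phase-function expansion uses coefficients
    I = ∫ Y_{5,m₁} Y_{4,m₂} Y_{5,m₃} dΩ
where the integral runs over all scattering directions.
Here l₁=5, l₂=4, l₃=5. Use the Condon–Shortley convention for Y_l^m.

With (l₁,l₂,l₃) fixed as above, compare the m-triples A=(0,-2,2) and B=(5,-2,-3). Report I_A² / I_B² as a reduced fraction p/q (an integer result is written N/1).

Shared (l₁,l₂,l₃)=(5,4,5): N and (l;000)² cancel in I_A²/I_B².
A: Δ = 4!·6!·4!/15! = 1/3153150; Racah Σ t=0..2: t=0:+1/11520 t=1:−1/1728 t=2:+1/3456 = -7/34560; ⇒ 3j(5 4 5; 0 -2 2)² = 7/858, sgn +1
B: Δ = 4!·6!·4!/15! = 1/3153150; Racah Σ t=0..0: t=0:+1/69120 = 1/69120; ⇒ 3j(5 4 5; 5 -2 -3)² = 4/143, sgn +1
I_A²/I_B² = (7/858)/(4/143) = 7/24

7/24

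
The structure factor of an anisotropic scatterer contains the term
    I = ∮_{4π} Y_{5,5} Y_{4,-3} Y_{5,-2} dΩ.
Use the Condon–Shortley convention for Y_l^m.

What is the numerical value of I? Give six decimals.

m-sum 0 ✓  L=14 even ✓  1≤5≤9 ✓
Π(2lᵢ+1) = 11×9×11 = 1089
triangle coeff Δ(5,4,5) = 1/3153150
Σ_t [0,4]: t=0:+1/69120 t=1:−1/1728 t=2:+1/576 t=3:−1/1728 t=4:+1/69120 = 7/11520
(3j)²=2/143 [(5 4 5; 0 0 0)], sign=-1
Σ_t [0,0]: t=0:+1/103680 = 1/103680
(3j)²=7/429 [(5 4 5; 5 -3 -2)], sign=-1
⇒ 4πI² = 42/169
I = (+1)√(42/169/(4π)) = 0.14062948

0.140629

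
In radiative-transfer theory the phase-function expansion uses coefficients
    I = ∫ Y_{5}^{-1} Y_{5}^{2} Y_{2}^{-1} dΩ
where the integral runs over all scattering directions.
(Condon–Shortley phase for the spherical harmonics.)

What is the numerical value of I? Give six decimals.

m-sum 0 ✓  L=12 even ✓  0≤2≤10 ✓
Π(2lᵢ+1) = 11×11×5 = 605
triangle coeff Δ(5,5,2) = 1/38610
Σ_t [3,5]: t=3:−1/2880 t=4:+1/576 t=5:−1/2880 = 1/960
(3j)²=10/429 [(5 5 2; 0 0 0)], sign=+1
Σ_t [5,6]: t=5:−1/1440 t=6:+1/2880 = -1/2880
(3j)²=7/715 [(5 5 2; -1 2 -1)], sign=+1
⇒ 4πI² = 70/507
I = (+1)√(70/507/(4π)) = 0.10481902

0.104819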